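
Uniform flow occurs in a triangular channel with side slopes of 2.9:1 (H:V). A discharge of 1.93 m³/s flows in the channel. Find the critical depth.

At critical depth, Q² T / (g A³) = 1, i.e. A³/T = Q²/g = 1.93²/9.81 = 0.3797.
Trying y = 0.725 m: A³/T = 0.8423 — high.
Trying y = 0.618 m: A³/T = 0.3791 — matches.

y_c = 0.618 m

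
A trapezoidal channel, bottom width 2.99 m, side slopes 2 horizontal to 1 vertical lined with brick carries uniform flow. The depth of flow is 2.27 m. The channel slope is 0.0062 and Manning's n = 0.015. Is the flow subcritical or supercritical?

supercritical

With bottom width b = 2.99 m and side slope z = 2: A = (b + zy)y = (2.99 + 2×2.27)×2.27 = 17.09 m²; P = b + 2y√(1+z²) = 2.99 + 2×2.27×2.236 = 13.14 m.
Hydraulic radius R = A/P = 17.09/13.14 = 1.301 m.
V = (1/n) R^(2/3) √S = (1/0.015) × 1.301^(2/3) × √0.0062 = 6.255 m/s. Hydraulic depth D_h = A/T = 17.09/12.07 = 1.416 m.
Froude number Fr = V/√(g·D_h) = 6.255/√(9.81×1.416) = 1.68, which is greater than 1, so the flow is supercritical.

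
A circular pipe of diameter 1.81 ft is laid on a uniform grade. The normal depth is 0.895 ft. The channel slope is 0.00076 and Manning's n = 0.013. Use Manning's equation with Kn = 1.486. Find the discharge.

For a circular section of diameter D = 1.81 ft at depth y = 0.895 ft, the central angle is θ = 2 arccos(1 − 2y/D) = 3.119 rad. Then A = (D²/8)(θ − sin θ) = 1.268 ft² and P = Dθ/2 = 2.823 ft.
Hydraulic radius R = A/P = 1.268/2.823 = 0.4493 ft.
Manning's equation: Q = (1.486/n) A R^(2/3) S^(1/2) = (1.486/0.013) × 1.268 × 0.4493^(2/3) × 0.00076^(1/2) = 2.34 ft³/s.

Q = 2.34 ft³/s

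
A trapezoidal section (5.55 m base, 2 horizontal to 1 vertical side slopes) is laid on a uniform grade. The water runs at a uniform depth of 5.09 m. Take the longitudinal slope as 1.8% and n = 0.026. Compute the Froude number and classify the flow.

With bottom width b = 5.55 m and side slope z = 2: A = (b + zy)y = (5.55 + 2×5.09)×5.09 = 80.07 m²; P = b + 2y√(1+z²) = 5.55 + 2×5.09×2.236 = 28.31 m.
Hydraulic radius R = A/P = 80.07/28.31 = 2.828 m.
V = (1/n) R^(2/3) √S = (1/0.026) × 2.828^(2/3) × √0.018 = 10.32 m/s. Hydraulic depth D_h = A/T = 80.07/25.91 = 3.09 m.
Froude number Fr = V/√(g·D_h) = 10.32/√(9.81×3.09) = 1.87, which is greater than 1, so the flow is supercritical.

supercritical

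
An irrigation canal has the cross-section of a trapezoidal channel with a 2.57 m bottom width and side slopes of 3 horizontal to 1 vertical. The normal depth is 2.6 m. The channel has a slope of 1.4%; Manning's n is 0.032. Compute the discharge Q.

Q = 126 m³/s

With bottom width b = 2.57 m and side slope z = 3: A = (b + zy)y = (2.57 + 3×2.6)×2.6 = 26.96 m²; P = b + 2y√(1+z²) = 2.57 + 2×2.6×3.162 = 19.01 m.
Hydraulic radius R = A/P = 26.96/19.01 = 1.418 m.
Manning's equation: Q = (1/n) A R^(2/3) S^(1/2) = (1/0.032) × 26.96 × 1.418^(2/3) × 0.014^(1/2) = 126 m³/s.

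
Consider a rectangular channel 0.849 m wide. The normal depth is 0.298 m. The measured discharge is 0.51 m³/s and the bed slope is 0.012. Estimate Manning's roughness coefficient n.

n = 0.017

Flow area A = b·y = 0.849 × 0.298 = 0.253 m². Wetted perimeter P = b + 2y = 0.849 + 2×0.298 = 1.445 m.
Hydraulic radius R = A/P = 0.253/1.445 = 0.1751 m.
Rearranging Manning's equation: n = (1/Q) A R^(2/3) S^(1/2) = (1/0.51) × 0.253 × 0.1751^(2/3) × √0.012 = 0.017.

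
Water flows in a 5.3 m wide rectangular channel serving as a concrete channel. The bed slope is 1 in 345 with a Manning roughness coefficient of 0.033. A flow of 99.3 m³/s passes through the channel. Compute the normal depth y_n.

Manning's equation rearranged: A R^(2/3) = nQ / (1·√S) = 0.033 × 99.3 / (√0.002899) = 60.87.
At y = 5.21 m: A R^(2/3) = 40.2 — low.
At y = 7.36 m: A R^(2/3) = 60.85 — ≈ 60.87.

y_n = 7.36 m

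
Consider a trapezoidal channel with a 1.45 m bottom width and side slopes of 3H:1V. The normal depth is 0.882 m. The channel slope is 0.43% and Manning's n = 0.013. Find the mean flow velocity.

With bottom width b = 1.45 m and side slope z = 3: A = (b + zy)y = (1.45 + 3×0.882)×0.882 = 3.613 m²; P = b + 2y√(1+z²) = 1.45 + 2×0.882×3.162 = 7.028 m.
Hydraulic radius R = A/P = 3.613/7.028 = 0.514 m.
From Manning's equation, V = (1/n) R^(2/3) S^(1/2) = (1/0.013) × 0.514^(2/3) × 0.0043^(1/2) = 3.24 m/s.

V = 3.24 m/s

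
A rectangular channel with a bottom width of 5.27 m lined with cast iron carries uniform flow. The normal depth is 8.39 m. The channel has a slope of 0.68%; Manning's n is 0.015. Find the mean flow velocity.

V = 8.74 m/s

Flow area A = b·y = 5.27 × 8.39 = 44.22 m². Wetted perimeter P = b + 2y = 5.27 + 2×8.39 = 22.05 m.
Hydraulic radius R = A/P = 44.22/22.05 = 2.005 m.
From Manning's equation, V = (1/n) R^(2/3) S^(1/2) = (1/0.015) × 2.005^(2/3) × 0.0068^(1/2) = 8.74 m/s.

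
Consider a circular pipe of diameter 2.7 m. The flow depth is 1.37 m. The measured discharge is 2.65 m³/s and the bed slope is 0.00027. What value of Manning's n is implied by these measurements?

n = 0.014

For a circular section of diameter D = 2.7 m at depth y = 1.37 m, the central angle is θ = 2 arccos(1 − 2y/D) = 3.171 rad. Then A = (D²/8)(θ − sin θ) = 2.917 m² and P = Dθ/2 = 4.281 m.
Hydraulic radius R = A/P = 2.917/4.281 = 0.6813 m.
Rearranging Manning's equation: n = (1/Q) A R^(2/3) S^(1/2) = (1/2.65) × 2.917 × 0.6813^(2/3) × √0.00027 = 0.014.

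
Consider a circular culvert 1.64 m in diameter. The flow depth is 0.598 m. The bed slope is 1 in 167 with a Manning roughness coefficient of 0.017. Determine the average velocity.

For a circular section of diameter D = 1.64 m at depth y = 0.598 m, the central angle is θ = 2 arccos(1 − 2y/D) = 2.593 rad. Then A = (D²/8)(θ − sin θ) = 0.6966 m² and P = Dθ/2 = 2.126 m.
Hydraulic radius R = A/P = 0.6966/2.126 = 0.3276 m.
From Manning's equation, V = (1/n) R^(2/3) S^(1/2) = (1/0.017) × 0.3276^(2/3) × 0.005988^(1/2) = 2.16 m/s.

V = 2.16 m/s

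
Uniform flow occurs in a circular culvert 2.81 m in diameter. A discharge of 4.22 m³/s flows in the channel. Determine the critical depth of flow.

At critical depth, Q² T / (g A³) = 1, i.e. A³/T = Q²/g = 4.22²/9.81 = 1.815.
At y = 1.03 m: A³/T = 3.227 — over.
At y = 0.626 m: A³/T = 0.467 — short.
At y = 0.887 m: A³/T = 1.812 — close enough.

y_c = 0.887 m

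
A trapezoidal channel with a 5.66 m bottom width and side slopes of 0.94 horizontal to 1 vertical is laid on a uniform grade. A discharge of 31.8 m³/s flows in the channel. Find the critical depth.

y_c = 1.36 m

At critical depth, Q² T / (g A³) = 1, i.e. A³/T = Q²/g = 31.8²/9.81 = 103.1.
Trying y = 0.979 m: A³/T = 35.64 — low.
Trying y = 1.36 m: A³/T = 102.3 — ≈ 103.1.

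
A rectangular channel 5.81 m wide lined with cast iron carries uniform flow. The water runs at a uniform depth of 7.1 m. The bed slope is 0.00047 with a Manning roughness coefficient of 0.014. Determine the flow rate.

Q = 103 m³/s

Flow area A = b·y = 5.81 × 7.1 = 41.25 m². Wetted perimeter P = b + 2y = 5.81 + 2×7.1 = 20.01 m.
Hydraulic radius R = A/P = 41.25/20.01 = 2.062 m.
Manning's equation: Q = (1/n) A R^(2/3) S^(1/2) = (1/0.014) × 41.25 × 2.062^(2/3) × 0.00047^(1/2) = 103 m³/s.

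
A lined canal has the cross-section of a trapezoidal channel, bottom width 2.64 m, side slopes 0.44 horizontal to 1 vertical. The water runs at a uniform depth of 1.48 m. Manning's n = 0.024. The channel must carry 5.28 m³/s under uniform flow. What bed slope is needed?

S = 0.000869

With bottom width b = 2.64 m and side slope z = 0.44: A = (b + zy)y = (2.64 + 0.44×1.48)×1.48 = 4.871 m²; P = b + 2y√(1+z²) = 2.64 + 2×1.48×1.093 = 5.874 m.
Hydraulic radius R = A/P = 4.871/5.874 = 0.8293 m.
From Manning's equation, S = [nQ / (1 A R^(2/3))]² = [0.024 × 5.28 / (1 × 4.871 × 0.8293^(2/3))]² = 0.000869.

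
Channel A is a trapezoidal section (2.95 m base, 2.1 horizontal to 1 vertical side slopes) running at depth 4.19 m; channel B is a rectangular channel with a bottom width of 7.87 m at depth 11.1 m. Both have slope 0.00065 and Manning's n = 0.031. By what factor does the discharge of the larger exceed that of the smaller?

Channel A: With bottom width b = 2.95 m and side slope z = 2.1: A = (b + zy)y = (2.95 + 2.1×4.19)×4.19 = 49.23 m²; P = b + 2y√(1+z²) = 2.95 + 2×4.19×2.326 = 22.44 m. Hydraulic radius R = A/P = 49.23/22.44 = 2.194 m. Q_A = (1/0.031)·49.23·2.194^(2/3)·√0.00065 = 68.35 m³/s.
Channel B: Flow area A = b·y = 7.87 × 11.1 = 87.36 m². Wetted perimeter P = b + 2y = 7.87 + 2×11.1 = 30.07 m. Hydraulic radius R = A/P = 87.36/30.07 = 2.905 m. Q_B = (1/0.031)·87.36·2.905^(2/3)·√0.00065 = 146.3 m³/s.
The larger discharge is 146.3 m³/s and the smaller is 68.35 m³/s; the ratio is 2.14.

2.14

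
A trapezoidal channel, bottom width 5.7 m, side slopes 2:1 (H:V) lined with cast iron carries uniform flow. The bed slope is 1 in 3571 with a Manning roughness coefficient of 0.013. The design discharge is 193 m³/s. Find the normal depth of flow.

Manning's equation rearranged: A R^(2/3) = nQ / (1·√S) = 0.013 × 193 / (√0.00028) = 149.9.
Trying y = 6.11 m: A R^(2/3) = 243.4 — over.
Trying y = 3.72 m: A R^(2/3) = 82.39 — short.
Trying y = 4.91 m: A R^(2/3) = 149.8 — close enough.

y_n = 4.91 m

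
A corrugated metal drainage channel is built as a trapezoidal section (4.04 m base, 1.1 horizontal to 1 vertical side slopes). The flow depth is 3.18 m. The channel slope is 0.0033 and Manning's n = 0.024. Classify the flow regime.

subcritical

With bottom width b = 4.04 m and side slope z = 1.1: A = (b + zy)y = (4.04 + 1.1×3.18)×3.18 = 23.97 m²; P = b + 2y√(1+z²) = 4.04 + 2×3.18×1.487 = 13.49 m.
Hydraulic radius R = A/P = 23.97/13.49 = 1.776 m.
V = (1/n) R^(2/3) √S = (1/0.024) × 1.776^(2/3) × √0.0033 = 3.511 m/s. Hydraulic depth D_h = A/T = 23.97/11.04 = 2.172 m.
Froude number Fr = V/√(g·D_h) = 3.511/√(9.81×2.172) = 0.761, which is less than 1, so the flow is subcritical.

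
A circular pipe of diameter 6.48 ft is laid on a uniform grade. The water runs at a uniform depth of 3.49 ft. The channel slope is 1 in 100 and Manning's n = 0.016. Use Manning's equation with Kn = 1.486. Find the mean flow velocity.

V = 13.2 ft/s

For a circular section of diameter D = 6.48 ft at depth y = 3.49 ft, the central angle is θ = 2 arccos(1 − 2y/D) = 3.296 rad. Then A = (D²/8)(θ − sin θ) = 18.11 ft² and P = Dθ/2 = 10.68 ft.
Hydraulic radius R = A/P = 18.11/10.68 = 1.696 ft.
From Manning's equation, V = (1.486/n) R^(2/3) S^(1/2) = (1.486/0.016) × 1.696^(2/3) × 0.01^(1/2) = 13.2 ft/s.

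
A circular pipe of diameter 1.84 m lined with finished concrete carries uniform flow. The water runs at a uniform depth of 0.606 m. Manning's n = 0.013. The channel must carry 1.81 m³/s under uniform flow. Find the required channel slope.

For a circular section of diameter D = 1.84 m at depth y = 0.606 m, the central angle is θ = 2 arccos(1 − 2y/D) = 2.445 rad. Then A = (D²/8)(θ − sin θ) = 0.7632 m² and P = Dθ/2 = 2.249 m.
Hydraulic radius R = A/P = 0.7632/2.249 = 0.3393 m.
From Manning's equation, S = [nQ / (1 A R^(2/3))]² = [0.013 × 1.81 / (1 × 0.7632 × 0.3393^(2/3))]² = 0.00402.

S = 0.00402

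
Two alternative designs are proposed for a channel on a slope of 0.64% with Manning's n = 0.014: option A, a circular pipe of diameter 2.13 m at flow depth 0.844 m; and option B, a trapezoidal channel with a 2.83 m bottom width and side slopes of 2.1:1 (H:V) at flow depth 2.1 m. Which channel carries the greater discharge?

channel B

Channel A: For a circular section of diameter D = 2.13 m at depth y = 0.844 m, the central angle is θ = 2 arccos(1 − 2y/D) = 2.724 rad. Then A = (D²/8)(θ − sin θ) = 1.314 m² and P = Dθ/2 = 2.901 m. Hydraulic radius R = A/P = 1.314/2.901 = 0.4531 m. Q_A = (1/0.014)·1.314·0.4531^(2/3)·√0.0064 = 4.431 m³/s.
Channel B: With bottom width b = 2.83 m and side slope z = 2.1: A = (b + zy)y = (2.83 + 2.1×2.1)×2.1 = 15.2 m²; P = b + 2y√(1+z²) = 2.83 + 2×2.1×2.326 = 12.6 m. Hydraulic radius R = A/P = 15.2/12.6 = 1.207 m. Q_B = (1/0.014)·15.2·1.207^(2/3)·√0.0064 = 98.48 m³/s.
Q_A = 4.431 m³/s vs Q_B = 98.48 m³/s, so channel B carries more.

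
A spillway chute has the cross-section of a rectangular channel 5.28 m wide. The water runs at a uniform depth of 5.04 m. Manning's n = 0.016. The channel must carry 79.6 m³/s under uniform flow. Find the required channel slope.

S = 0.0011

Flow area A = b·y = 5.28 × 5.04 = 26.61 m². Wetted perimeter P = b + 2y = 5.28 + 2×5.04 = 15.36 m.
Hydraulic radius R = A/P = 26.61/15.36 = 1.733 m.
From Manning's equation, S = [nQ / (1 A R^(2/3))]² = [0.016 × 79.6 / (1 × 26.61 × 1.733^(2/3))]² = 0.0011.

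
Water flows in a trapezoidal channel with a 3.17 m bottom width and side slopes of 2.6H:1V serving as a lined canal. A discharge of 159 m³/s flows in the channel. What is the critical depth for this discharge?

At critical depth, Q² T / (g A³) = 1, i.e. A³/T = Q²/g = 159²/9.81 = 2577.
Try y = 2.81 m: A³/T = 1435 — low.
Try y = 3.49 m: A³/T = 3660 — high.
Try y = 3.22 m: A³/T = 2578 — close enough.

y_c = 3.22 m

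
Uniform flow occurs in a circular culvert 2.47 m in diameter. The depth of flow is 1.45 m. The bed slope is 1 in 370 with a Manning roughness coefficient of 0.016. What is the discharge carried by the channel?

Q = 7.33 m³/s

For a circular section of diameter D = 2.47 m at depth y = 1.45 m, the central angle is θ = 2 arccos(1 − 2y/D) = 3.492 rad. Then A = (D²/8)(θ − sin θ) = 2.924 m² and P = Dθ/2 = 4.312 m.
Hydraulic radius R = A/P = 2.924/4.312 = 0.6781 m.
Manning's equation: Q = (1/n) A R^(2/3) S^(1/2) = (1/0.016) × 2.924 × 0.6781^(2/3) × 0.002703^(1/2) = 7.33 m³/s.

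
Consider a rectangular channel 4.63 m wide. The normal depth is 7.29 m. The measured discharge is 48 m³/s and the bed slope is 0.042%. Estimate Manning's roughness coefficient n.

Flow area A = b·y = 4.63 × 7.29 = 33.75 m². Wetted perimeter P = b + 2y = 4.63 + 2×7.29 = 19.21 m.
Hydraulic radius R = A/P = 33.75/19.21 = 1.757 m.
Rearranging Manning's equation: n = (1/Q) A R^(2/3) S^(1/2) = (1/48) × 33.75 × 1.757^(2/3) × √0.00042 = 0.021.

n = 0.021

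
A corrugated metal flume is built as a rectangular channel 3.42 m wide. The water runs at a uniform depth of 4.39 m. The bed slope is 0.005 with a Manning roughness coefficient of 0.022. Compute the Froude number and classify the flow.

Flow area A = b·y = 3.42 × 4.39 = 15.01 m². Wetted perimeter P = b + 2y = 3.42 + 2×4.39 = 12.2 m.
Hydraulic radius R = A/P = 15.01/12.2 = 1.231 m.
V = (1/n) R^(2/3) √S = (1/0.022) × 1.231^(2/3) × √0.005 = 3.691 m/s. Hydraulic depth D_h = A/T = 15.01/3.42 = 4.39 m.
Froude number Fr = V/√(g·D_h) = 3.691/√(9.81×4.39) = 0.562, which is less than 1, so the flow is subcritical.

subcritical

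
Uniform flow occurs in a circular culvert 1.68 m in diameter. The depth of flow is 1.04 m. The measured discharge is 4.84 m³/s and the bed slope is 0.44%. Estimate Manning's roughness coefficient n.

n = 0.012

For a circular section of diameter D = 1.68 m at depth y = 1.04 m, the central angle is θ = 2 arccos(1 − 2y/D) = 3.622 rad. Then A = (D²/8)(θ − sin θ) = 1.441 m² and P = Dθ/2 = 3.043 m.
Hydraulic radius R = A/P = 1.441/3.043 = 0.4736 m.
Rearranging Manning's equation: n = (1/Q) A R^(2/3) S^(1/2) = (1/4.84) × 1.441 × 0.4736^(2/3) × √0.0044 = 0.012.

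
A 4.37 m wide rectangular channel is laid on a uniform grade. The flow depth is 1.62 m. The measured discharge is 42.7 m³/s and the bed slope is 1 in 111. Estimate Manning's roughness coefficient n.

Flow area A = b·y = 4.37 × 1.62 = 7.079 m². Wetted perimeter P = b + 2y = 4.37 + 2×1.62 = 7.61 m.
Hydraulic radius R = A/P = 7.079/7.61 = 0.9303 m.
Rearranging Manning's equation: n = (1/Q) A R^(2/3) S^(1/2) = (1/42.7) × 7.079 × 0.9303^(2/3) × √0.009009 = 0.015.

n = 0.015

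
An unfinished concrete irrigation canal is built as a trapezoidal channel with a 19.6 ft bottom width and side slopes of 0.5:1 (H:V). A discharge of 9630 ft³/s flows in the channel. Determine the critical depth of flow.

y_c = 16.8 ft

At critical depth, Q² T / (g A³) = 1, i.e. A³/T = Q²/g = 9630²/32.2 = 2880000.
Trying y = 14.8 ft: A³/T = 1855000 — too small.
Trying y = 19.4 ft: A³/T = 4709000 — too large.
Trying y = 16.8 ft: A³/T = 2860000 — close enough.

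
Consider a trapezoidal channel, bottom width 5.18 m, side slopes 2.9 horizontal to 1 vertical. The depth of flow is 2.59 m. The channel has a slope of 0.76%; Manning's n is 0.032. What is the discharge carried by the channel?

With bottom width b = 5.18 m and side slope z = 2.9: A = (b + zy)y = (5.18 + 2.9×2.59)×2.59 = 32.87 m²; P = b + 2y√(1+z²) = 5.18 + 2×2.59×3.068 = 21.07 m.
Hydraulic radius R = A/P = 32.87/21.07 = 1.56 m.
Manning's equation: Q = (1/n) A R^(2/3) S^(1/2) = (1/0.032) × 32.87 × 1.56^(2/3) × 0.0076^(1/2) = 120 m³/s.

Q = 120 m³/s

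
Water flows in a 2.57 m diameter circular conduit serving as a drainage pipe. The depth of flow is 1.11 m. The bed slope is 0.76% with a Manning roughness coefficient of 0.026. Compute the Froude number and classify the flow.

For a circular section of diameter D = 2.57 m at depth y = 1.11 m, the central angle is θ = 2 arccos(1 − 2y/D) = 2.868 rad. Then A = (D²/8)(θ − sin θ) = 2.145 m² and P = Dθ/2 = 3.686 m.
Hydraulic radius R = A/P = 2.145/3.686 = 0.5821 m.
V = (1/n) R^(2/3) √S = (1/0.026) × 0.5821^(2/3) × √0.0076 = 2.337 m/s. Hydraulic depth D_h = A/T = 2.145/2.546 = 0.8426 m.
Froude number Fr = V/√(g·D_h) = 2.337/√(9.81×0.8426) = 0.813, which is less than 1, so the flow is subcritical.

subcritical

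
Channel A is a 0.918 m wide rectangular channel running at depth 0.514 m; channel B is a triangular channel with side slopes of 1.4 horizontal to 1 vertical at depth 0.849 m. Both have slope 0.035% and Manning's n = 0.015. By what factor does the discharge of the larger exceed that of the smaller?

2.71

Channel A: Flow area A = b·y = 0.918 × 0.514 = 0.4719 m². Wetted perimeter P = b + 2y = 0.918 + 2×0.514 = 1.946 m. Hydraulic radius R = A/P = 0.4719/1.946 = 0.2425 m. Q_A = (1/0.015)·0.4719·0.2425^(2/3)·√0.00035 = 0.2288 m³/s.
Channel B: For a triangular section with side slope z = 1.4: A = zy² = 1.4×0.849² = 1.009 m²; P = 2y√(1+z²) = 2×0.849×1.72 = 2.921 m. Hydraulic radius R = A/P = 1.009/2.921 = 0.3454 m. Q_B = (1/0.015)·1.009·0.3454^(2/3)·√0.00035 = 0.6196 m³/s.
The larger discharge is 0.6196 m³/s and the smaller is 0.2288 m³/s; the ratio is 2.71.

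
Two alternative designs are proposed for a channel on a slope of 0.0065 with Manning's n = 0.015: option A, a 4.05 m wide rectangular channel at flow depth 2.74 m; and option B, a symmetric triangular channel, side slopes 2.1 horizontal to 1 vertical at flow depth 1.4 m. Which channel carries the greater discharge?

channel A

Channel A: Flow area A = b·y = 4.05 × 2.74 = 11.1 m². Wetted perimeter P = b + 2y = 4.05 + 2×2.74 = 9.53 m. Hydraulic radius R = A/P = 11.1/9.53 = 1.164 m. Q_A = (1/0.015)·11.1·1.164^(2/3)·√0.0065 = 66.02 m³/s.
Channel B: For a triangular section with side slope z = 2.1: A = zy² = 2.1×1.4² = 4.116 m²; P = 2y√(1+z²) = 2×1.4×2.326 = 6.513 m. Hydraulic radius R = A/P = 4.116/6.513 = 0.632 m. Q_B = (1/0.015)·4.116·0.632^(2/3)·√0.0065 = 16.29 m³/s.
Q_A = 66.02 m³/s vs Q_B = 16.29 m³/s, so channel A carries more.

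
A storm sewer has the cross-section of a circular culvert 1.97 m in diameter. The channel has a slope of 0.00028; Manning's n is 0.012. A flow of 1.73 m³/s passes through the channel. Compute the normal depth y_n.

y_n = 1.16 m

Manning's equation rearranged: A R^(2/3) = nQ / (1·√S) = 0.012 × 1.73 / (√0.00028) = 1.241.
Try y = 1.46 m: A R^(2/3) = 1.709 — over.
Try y = 1.16 m: A R^(2/3) = 1.241 — ≈ 1.241.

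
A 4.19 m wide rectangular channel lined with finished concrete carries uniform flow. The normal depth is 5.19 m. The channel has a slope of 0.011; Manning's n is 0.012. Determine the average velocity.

V = 11.4 m/s

Flow area A = b·y = 4.19 × 5.19 = 21.75 m². Wetted perimeter P = b + 2y = 4.19 + 2×5.19 = 14.57 m.
Hydraulic radius R = A/P = 21.75/14.57 = 1.493 m.
From Manning's equation, V = (1/n) R^(2/3) S^(1/2) = (1/0.012) × 1.493^(2/3) × 0.011^(1/2) = 11.4 m/s.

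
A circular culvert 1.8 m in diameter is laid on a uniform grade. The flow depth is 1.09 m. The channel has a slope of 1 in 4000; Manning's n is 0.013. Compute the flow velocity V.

V = 0.768 m/s

For a circular section of diameter D = 1.8 m at depth y = 1.09 m, the central angle is θ = 2 arccos(1 − 2y/D) = 3.567 rad. Then A = (D²/8)(θ − sin θ) = 1.612 m² and P = Dθ/2 = 3.21 m.
Hydraulic radius R = A/P = 1.612/3.21 = 0.5021 m.
From Manning's equation, V = (1/n) R^(2/3) S^(1/2) = (1/0.013) × 0.5021^(2/3) × 0.00025^(1/2) = 0.768 m/s.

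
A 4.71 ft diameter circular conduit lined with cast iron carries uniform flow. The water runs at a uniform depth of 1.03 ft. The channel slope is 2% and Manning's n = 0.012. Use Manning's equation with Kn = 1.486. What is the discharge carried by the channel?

Q = 35.7 ft³/s

For a circular section of diameter D = 4.71 ft at depth y = 1.03 ft, the central angle is θ = 2 arccos(1 − 2y/D) = 1.946 rad. Then A = (D²/8)(θ − sin θ) = 2.818 ft² and P = Dθ/2 = 4.584 ft.
Hydraulic radius R = A/P = 2.818/4.584 = 0.6147 ft.
Manning's equation: Q = (1.486/n) A R^(2/3) S^(1/2) = (1.486/0.012) × 2.818 × 0.6147^(2/3) × 0.02^(1/2) = 35.7 ft³/s.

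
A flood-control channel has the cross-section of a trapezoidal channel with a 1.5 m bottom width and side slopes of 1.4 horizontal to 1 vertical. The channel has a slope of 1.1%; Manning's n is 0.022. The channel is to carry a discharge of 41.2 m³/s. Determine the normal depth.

y_n = 1.99 m

Manning's equation rearranged: A R^(2/3) = nQ / (1·√S) = 0.022 × 41.2 / (√0.011) = 8.642.
Trying y = 1.58 m: A R^(2/3) = 5.244 — too small.
Trying y = 2.34 m: A R^(2/3) = 12.41 — too large.
Trying y = 1.99 m: A R^(2/3) = 8.652 — matches.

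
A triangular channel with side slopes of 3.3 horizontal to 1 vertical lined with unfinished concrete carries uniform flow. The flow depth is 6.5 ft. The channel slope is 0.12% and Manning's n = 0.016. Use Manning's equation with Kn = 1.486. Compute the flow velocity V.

For a triangular section with side slope z = 3.3: A = zy² = 3.3×6.5² = 139.4 ft²; P = 2y√(1+z²) = 2×6.5×3.448 = 44.83 ft.
Hydraulic radius R = A/P = 139.4/44.83 = 3.11 ft.
From Manning's equation, V = (1.486/n) R^(2/3) S^(1/2) = (1.486/0.016) × 3.11^(2/3) × 0.0012^(1/2) = 6.86 ft/s.

V = 6.86 ft/s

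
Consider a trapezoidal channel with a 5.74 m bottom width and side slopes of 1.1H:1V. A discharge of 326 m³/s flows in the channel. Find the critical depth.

y_c = 5.03 m

At critical depth, Q² T / (g A³) = 1, i.e. A³/T = Q²/g = 326²/9.81 = 10830.
Try y = 4.02 m: A³/T = 4675 — low.
Try y = 6.19 m: A³/T = 24210 — high.
Try y = 5.03 m: A³/T = 10850 — ≈ 10830.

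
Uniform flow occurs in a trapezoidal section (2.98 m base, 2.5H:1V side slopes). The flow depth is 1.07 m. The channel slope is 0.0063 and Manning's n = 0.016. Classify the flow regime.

supercritical

With bottom width b = 2.98 m and side slope z = 2.5: A = (b + zy)y = (2.98 + 2.5×1.07)×1.07 = 6.051 m²; P = b + 2y√(1+z²) = 2.98 + 2×1.07×2.693 = 8.742 m.
Hydraulic radius R = A/P = 6.051/8.742 = 0.6921 m.
V = (1/n) R^(2/3) √S = (1/0.016) × 0.6921^(2/3) × √0.0063 = 3.882 m/s. Hydraulic depth D_h = A/T = 6.051/8.33 = 0.7264 m.
Froude number Fr = V/√(g·D_h) = 3.882/√(9.81×0.7264) = 1.45, which is greater than 1, so the flow is supercritical.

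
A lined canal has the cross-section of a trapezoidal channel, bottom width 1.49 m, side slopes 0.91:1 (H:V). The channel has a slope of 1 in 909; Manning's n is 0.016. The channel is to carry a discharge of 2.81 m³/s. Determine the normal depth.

y_n = 0.898 m

Manning's equation rearranged: A R^(2/3) = nQ / (1·√S) = 0.016 × 2.81 / (√0.0011) = 1.356.
At y = 0.726 m: A R^(2/3) = 0.9198 — low.
At y = 1.01 m: A R^(2/3) = 1.685 — high.
At y = 0.898 m: A R^(2/3) = 1.355 — matches.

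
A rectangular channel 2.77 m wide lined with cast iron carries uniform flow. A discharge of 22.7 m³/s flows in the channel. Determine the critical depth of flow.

y_c = 1.9 m

For a rectangular channel, critical depth y_c = (q²/g)^(1/3) where q = Q/b = 22.7/2.77 = 8.195 m²/s.
So y_c = (8.195²/9.81)^(1/3) = 1.9 m.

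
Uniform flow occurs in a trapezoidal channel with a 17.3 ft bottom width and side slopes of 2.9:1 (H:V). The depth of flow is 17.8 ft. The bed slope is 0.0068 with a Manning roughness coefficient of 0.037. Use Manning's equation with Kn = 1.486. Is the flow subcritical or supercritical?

subcritical

With bottom width b = 17.3 ft and side slope z = 2.9: A = (b + zy)y = (17.3 + 2.9×17.8)×17.8 = 1227 ft²; P = b + 2y√(1+z²) = 17.3 + 2×17.8×3.068 = 126.5 ft.
Hydraulic radius R = A/P = 1227/126.5 = 9.697 ft.
V = (1.486/n) R^(2/3) √S = (1.486/0.037) × 9.697^(2/3) × √0.0068 = 15.06 ft/s. Hydraulic depth D_h = A/T = 1227/120.5 = 10.18 ft.
Froude number Fr = V/√(g·D_h) = 15.06/√(32.2×10.18) = 0.832, which is less than 1, so the flow is subcritical.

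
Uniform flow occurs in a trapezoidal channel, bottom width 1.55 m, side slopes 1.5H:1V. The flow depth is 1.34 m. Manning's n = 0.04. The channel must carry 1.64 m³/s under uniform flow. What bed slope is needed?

With bottom width b = 1.55 m and side slope z = 1.5: A = (b + zy)y = (1.55 + 1.5×1.34)×1.34 = 4.77 m²; P = b + 2y√(1+z²) = 1.55 + 2×1.34×1.803 = 6.381 m.
Hydraulic radius R = A/P = 4.77/6.381 = 0.7475 m.
From Manning's equation, S = [nQ / (1 A R^(2/3))]² = [0.04 × 1.64 / (1 × 4.77 × 0.7475^(2/3))]² = 0.000279.

S = 0.000279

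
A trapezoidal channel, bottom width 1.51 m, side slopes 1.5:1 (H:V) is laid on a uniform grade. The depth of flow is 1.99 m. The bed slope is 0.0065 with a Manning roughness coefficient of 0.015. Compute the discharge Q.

With bottom width b = 1.51 m and side slope z = 1.5: A = (b + zy)y = (1.51 + 1.5×1.99)×1.99 = 8.945 m²; P = b + 2y√(1+z²) = 1.51 + 2×1.99×1.803 = 8.685 m.
Hydraulic radius R = A/P = 8.945/8.685 = 1.03 m.
Manning's equation: Q = (1/n) A R^(2/3) S^(1/2) = (1/0.015) × 8.945 × 1.03^(2/3) × 0.0065^(1/2) = 49 m³/s.

Q = 49 m³/s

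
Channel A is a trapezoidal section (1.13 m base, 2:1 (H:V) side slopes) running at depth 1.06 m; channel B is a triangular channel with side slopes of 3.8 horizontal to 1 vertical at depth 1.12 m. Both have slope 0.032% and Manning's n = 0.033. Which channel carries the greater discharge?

channel B

Channel A: With bottom width b = 1.13 m and side slope z = 2: A = (b + zy)y = (1.13 + 2×1.06)×1.06 = 3.445 m²; P = b + 2y√(1+z²) = 1.13 + 2×1.06×2.236 = 5.87 m. Hydraulic radius R = A/P = 3.445/5.87 = 0.5868 m. Q_A = (1/0.033)·3.445·0.5868^(2/3)·√0.00032 = 1.309 m³/s.
Channel B: For a triangular section with side slope z = 3.8: A = zy² = 3.8×1.12² = 4.767 m²; P = 2y√(1+z²) = 2×1.12×3.929 = 8.802 m. Hydraulic radius R = A/P = 4.767/8.802 = 0.5416 m. Q_B = (1/0.033)·4.767·0.5416^(2/3)·√0.00032 = 1.717 m³/s.
Q_A = 1.309 m³/s vs Q_B = 1.717 m³/s, so channel B carries more.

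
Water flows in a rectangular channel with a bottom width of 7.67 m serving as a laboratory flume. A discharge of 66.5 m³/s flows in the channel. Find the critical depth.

y_c = 1.97 m

For a rectangular channel, critical depth y_c = (q²/g)^(1/3) where q = Q/b = 66.5/7.67 = 8.67 m²/s.
So y_c = (8.67²/9.81)^(1/3) = 1.97 m.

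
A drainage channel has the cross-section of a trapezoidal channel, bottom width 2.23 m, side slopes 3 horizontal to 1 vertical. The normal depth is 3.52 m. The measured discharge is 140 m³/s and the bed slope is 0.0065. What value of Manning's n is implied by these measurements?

With bottom width b = 2.23 m and side slope z = 3: A = (b + zy)y = (2.23 + 3×3.52)×3.52 = 45.02 m²; P = b + 2y√(1+z²) = 2.23 + 2×3.52×3.162 = 24.49 m.
Hydraulic radius R = A/P = 45.02/24.49 = 1.838 m.
Rearranging Manning's equation: n = (1/Q) A R^(2/3) S^(1/2) = (1/140) × 45.02 × 1.838^(2/3) × √0.0065 = 0.0389.

n = 0.0389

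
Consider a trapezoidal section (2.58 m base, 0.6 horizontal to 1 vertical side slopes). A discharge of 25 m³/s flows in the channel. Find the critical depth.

y_c = 1.83 m

At critical depth, Q² T / (g A³) = 1, i.e. A³/T = Q²/g = 25²/9.81 = 63.71.
Trying y = 2.32 m: A³/T = 145.9 — over.
Trying y = 1.38 m: A³/T = 24.56 — short.
Trying y = 1.83 m: A³/T = 63.84 — close enough.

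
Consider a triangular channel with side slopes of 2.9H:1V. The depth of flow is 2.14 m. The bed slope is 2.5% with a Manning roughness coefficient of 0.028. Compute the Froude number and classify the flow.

For a triangular section with side slope z = 2.9: A = zy² = 2.9×2.14² = 13.28 m²; P = 2y√(1+z²) = 2×2.14×3.068 = 13.13 m.
Hydraulic radius R = A/P = 13.28/13.13 = 1.012 m.
V = (1/n) R^(2/3) √S = (1/0.028) × 1.012^(2/3) × √0.025 = 5.69 m/s. Hydraulic depth D_h = A/T = 13.28/12.41 = 1.07 m.
Froude number Fr = V/√(g·D_h) = 5.69/√(9.81×1.07) = 1.76, which is greater than 1, so the flow is supercritical.

supercritical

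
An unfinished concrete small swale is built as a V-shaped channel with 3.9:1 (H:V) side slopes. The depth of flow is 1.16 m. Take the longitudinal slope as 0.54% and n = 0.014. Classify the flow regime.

supercritical

For a triangular section with side slope z = 3.9: A = zy² = 3.9×1.16² = 5.248 m²; P = 2y√(1+z²) = 2×1.16×4.026 = 9.341 m.
Hydraulic radius R = A/P = 5.248/9.341 = 0.5618 m.
V = (1/n) R^(2/3) √S = (1/0.014) × 0.5618^(2/3) × √0.0054 = 3.574 m/s. Hydraulic depth D_h = A/T = 5.248/9.048 = 0.58 m.
Froude number Fr = V/√(g·D_h) = 3.574/√(9.81×0.58) = 1.5, which is greater than 1, so the flow is supercritical.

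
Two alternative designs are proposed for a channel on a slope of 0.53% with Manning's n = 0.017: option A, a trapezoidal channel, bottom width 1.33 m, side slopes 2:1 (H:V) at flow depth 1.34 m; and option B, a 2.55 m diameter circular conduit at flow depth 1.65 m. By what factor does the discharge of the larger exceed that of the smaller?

1.54

Channel A: With bottom width b = 1.33 m and side slope z = 2: A = (b + zy)y = (1.33 + 2×1.34)×1.34 = 5.373 m²; P = b + 2y√(1+z²) = 1.33 + 2×1.34×2.236 = 7.323 m. Hydraulic radius R = A/P = 5.373/7.323 = 0.7338 m. Q_A = (1/0.017)·5.373·0.7338^(2/3)·√0.0053 = 18.72 m³/s.
Channel B: For a circular section of diameter D = 2.55 m at depth y = 1.65 m, the central angle is θ = 2 arccos(1 − 2y/D) = 3.739 rad. Then A = (D²/8)(θ − sin θ) = 3.496 m² and P = Dθ/2 = 4.767 m. Hydraulic radius R = A/P = 3.496/4.767 = 0.7334 m. Q_B = (1/0.017)·3.496·0.7334^(2/3)·√0.0053 = 12.17 m³/s.
The larger discharge is 18.72 m³/s and the smaller is 12.17 m³/s; the ratio is 1.54.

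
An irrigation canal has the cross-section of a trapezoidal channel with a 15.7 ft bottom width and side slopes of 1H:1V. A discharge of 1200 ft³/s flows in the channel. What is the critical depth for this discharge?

y_c = 5.05 ft

At critical depth, Q² T / (g A³) = 1, i.e. A³/T = Q²/g = 1200²/32.2 = 44720.
Try y = 4.03 ft: A³/T = 21160 — too small.
Try y = 5.82 ft: A³/T = 71860 — too large.
Try y = 5.05 ft: A³/T = 44600 — ≈ 44720.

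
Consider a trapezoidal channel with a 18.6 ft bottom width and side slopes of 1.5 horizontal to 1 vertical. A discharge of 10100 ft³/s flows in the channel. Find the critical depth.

At critical depth, Q² T / (g A³) = 1, i.e. A³/T = Q²/g = 10100²/32.2 = 3168000.
Try y = 16.2 ft: A³/T = 4995000 — over.
Try y = 14.4 ft: A³/T = 3139000 — ≈ 3168000.

y_c = 14.4 ft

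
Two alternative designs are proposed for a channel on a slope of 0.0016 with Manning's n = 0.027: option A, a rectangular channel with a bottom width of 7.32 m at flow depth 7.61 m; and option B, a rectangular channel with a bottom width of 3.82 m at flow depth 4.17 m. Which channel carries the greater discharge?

Channel A: Flow area A = b·y = 7.32 × 7.61 = 55.71 m². Wetted perimeter P = b + 2y = 7.32 + 2×7.61 = 22.54 m. Hydraulic radius R = A/P = 55.71/22.54 = 2.471 m. Q_A = (1/0.027)·55.71·2.471^(2/3)·√0.0016 = 150.9 m³/s.
Channel B: Flow area A = b·y = 3.82 × 4.17 = 15.93 m². Wetted perimeter P = b + 2y = 3.82 + 2×4.17 = 12.16 m. Hydraulic radius R = A/P = 15.93/12.16 = 1.31 m. Q_B = (1/0.027)·15.93·1.31^(2/3)·√0.0016 = 28.25 m³/s.
Q_A = 150.9 m³/s vs Q_B = 28.25 m³/s, so channel A carries more.

channel A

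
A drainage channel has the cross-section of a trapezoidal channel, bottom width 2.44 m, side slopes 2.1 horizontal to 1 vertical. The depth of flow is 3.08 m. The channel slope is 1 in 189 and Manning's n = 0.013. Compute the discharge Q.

Q = 213 m³/s

With bottom width b = 2.44 m and side slope z = 2.1: A = (b + zy)y = (2.44 + 2.1×3.08)×3.08 = 27.44 m²; P = b + 2y√(1+z²) = 2.44 + 2×3.08×2.326 = 16.77 m.
Hydraulic radius R = A/P = 27.44/16.77 = 1.636 m.
Manning's equation: Q = (1/n) A R^(2/3) S^(1/2) = (1/0.013) × 27.44 × 1.636^(2/3) × 0.005291^(1/2) = 213 m³/s.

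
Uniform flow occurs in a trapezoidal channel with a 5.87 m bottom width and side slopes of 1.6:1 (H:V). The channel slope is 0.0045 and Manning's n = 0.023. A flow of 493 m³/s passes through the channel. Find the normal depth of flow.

Manning's equation rearranged: A R^(2/3) = nQ / (1·√S) = 0.023 × 493 / (√0.0045) = 169.
Try y = 6.01 m: A R^(2/3) = 204.6 — high.
Try y = 4.85 m: A R^(2/3) = 129.3 — low.
Try y = 5.5 m: A R^(2/3) = 169 — close enough.

y_n = 5.5 m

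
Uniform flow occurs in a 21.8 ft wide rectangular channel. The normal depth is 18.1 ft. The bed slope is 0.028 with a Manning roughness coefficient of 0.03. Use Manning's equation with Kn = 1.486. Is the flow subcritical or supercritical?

Flow area A = b·y = 21.8 × 18.1 = 394.6 ft². Wetted perimeter P = b + 2y = 21.8 + 2×18.1 = 58 ft.
Hydraulic radius R = A/P = 394.6/58 = 6.803 ft.
V = (1.486/n) R^(2/3) √S = (1.486/0.03) × 6.803^(2/3) × √0.028 = 29.76 ft/s. Hydraulic depth D_h = A/T = 394.6/21.8 = 18.1 ft.
Froude number Fr = V/√(g·D_h) = 29.76/√(32.2×18.1) = 1.23, which is greater than 1, so the flow is supercritical.

supercritical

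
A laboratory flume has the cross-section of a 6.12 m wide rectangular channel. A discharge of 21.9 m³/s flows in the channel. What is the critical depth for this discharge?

For a rectangular channel, critical depth y_c = (q²/g)^(1/3) where q = Q/b = 21.9/6.12 = 3.578 m²/s.
So y_c = (3.578²/9.81)^(1/3) = 1.09 m.

y_c = 1.09 m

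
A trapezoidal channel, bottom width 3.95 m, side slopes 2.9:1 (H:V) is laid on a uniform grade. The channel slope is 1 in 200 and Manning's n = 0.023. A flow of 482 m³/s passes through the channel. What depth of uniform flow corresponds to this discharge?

Manning's equation rearranged: A R^(2/3) = nQ / (1·√S) = 0.023 × 482 / (√0.005) = 156.8.
Trying y = 5.97 m: A R^(2/3) = 271.5 — over.
Trying y = 3.76 m: A R^(2/3) = 90.63 — short.
Trying y = 4.75 m: A R^(2/3) = 156.9 — ≈ 156.8.

y_n = 4.75 m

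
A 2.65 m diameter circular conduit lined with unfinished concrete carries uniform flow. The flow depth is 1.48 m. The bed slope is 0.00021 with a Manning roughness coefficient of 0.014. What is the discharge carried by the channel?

Q = 2.6 m³/s

For a circular section of diameter D = 2.65 m at depth y = 1.48 m, the central angle is θ = 2 arccos(1 − 2y/D) = 3.376 rad. Then A = (D²/8)(θ − sin θ) = 3.168 m² and P = Dθ/2 = 4.473 m.
Hydraulic radius R = A/P = 3.168/4.473 = 0.7081 m.
Manning's equation: Q = (1/n) A R^(2/3) S^(1/2) = (1/0.014) × 3.168 × 0.7081^(2/3) × 0.00021^(1/2) = 2.6 m³/s.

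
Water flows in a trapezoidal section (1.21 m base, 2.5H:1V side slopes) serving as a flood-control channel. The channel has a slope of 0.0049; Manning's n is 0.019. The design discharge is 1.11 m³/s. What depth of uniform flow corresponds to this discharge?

Manning's equation rearranged: A R^(2/3) = nQ / (1·√S) = 0.019 × 1.11 / (√0.0049) = 0.3013.
Trying y = 0.437 m: A R^(2/3) = 0.4331 — high.
Trying y = 0.279 m: A R^(2/3) = 0.1797 — low.
Trying y = 0.364 m: A R^(2/3) = 0.3008 — ≈ 0.3013.

y_n = 0.364 m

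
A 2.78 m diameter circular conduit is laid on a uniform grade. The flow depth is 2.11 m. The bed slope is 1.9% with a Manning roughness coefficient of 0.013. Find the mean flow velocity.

For a circular section of diameter D = 2.78 m at depth y = 2.11 m, the central angle is θ = 2 arccos(1 − 2y/D) = 4.231 rad. Then A = (D²/8)(θ − sin θ) = 4.943 m² and P = Dθ/2 = 5.881 m.
Hydraulic radius R = A/P = 4.943/5.881 = 0.8406 m.
From Manning's equation, V = (1/n) R^(2/3) S^(1/2) = (1/0.013) × 0.8406^(2/3) × 0.019^(1/2) = 9.44 m/s.

V = 9.44 m/s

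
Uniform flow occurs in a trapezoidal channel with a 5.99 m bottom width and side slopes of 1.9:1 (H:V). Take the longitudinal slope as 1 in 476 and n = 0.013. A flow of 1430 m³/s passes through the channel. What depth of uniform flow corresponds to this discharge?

Manning's equation rearranged: A R^(2/3) = nQ / (1·√S) = 0.013 × 1430 / (√0.002101) = 405.6.
Try y = 8.63 m: A R^(2/3) = 525.7 — too large.
Try y = 5.57 m: A R^(2/3) = 195.7 — too small.
Try y = 7.71 m: A R^(2/3) = 405.6 — matches.

y_n = 7.71 m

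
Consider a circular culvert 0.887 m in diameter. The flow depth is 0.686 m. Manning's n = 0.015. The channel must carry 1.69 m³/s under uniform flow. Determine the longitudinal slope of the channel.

S = 0.0141

For a circular section of diameter D = 0.887 m at depth y = 0.686 m, the central angle is θ = 2 arccos(1 − 2y/D) = 4.299 rad. Then A = (D²/8)(θ − sin θ) = 0.5128 m² and P = Dθ/2 = 1.906 m.
Hydraulic radius R = A/P = 0.5128/1.906 = 0.269 m.
From Manning's equation, S = [nQ / (1 A R^(2/3))]² = [0.015 × 1.69 / (1 × 0.5128 × 0.269^(2/3))]² = 0.0141.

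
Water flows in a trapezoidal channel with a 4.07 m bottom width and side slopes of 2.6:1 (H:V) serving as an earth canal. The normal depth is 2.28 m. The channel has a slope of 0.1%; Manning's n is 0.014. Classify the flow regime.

With bottom width b = 4.07 m and side slope z = 2.6: A = (b + zy)y = (4.07 + 2.6×2.28)×2.28 = 22.8 m²; P = b + 2y√(1+z²) = 4.07 + 2×2.28×2.786 = 16.77 m.
Hydraulic radius R = A/P = 22.8/16.77 = 1.359 m.
V = (1/n) R^(2/3) √S = (1/0.014) × 1.359^(2/3) × √0.001 = 2.771 m/s. Hydraulic depth D_h = A/T = 22.8/15.93 = 1.431 m.
Froude number Fr = V/√(g·D_h) = 2.771/√(9.81×1.431) = 0.74, which is less than 1, so the flow is subcritical.

subcritical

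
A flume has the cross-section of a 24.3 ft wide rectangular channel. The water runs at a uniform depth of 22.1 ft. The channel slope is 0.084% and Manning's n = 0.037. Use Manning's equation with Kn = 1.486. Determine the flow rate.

Flow area A = b·y = 24.3 × 22.1 = 537 ft². Wetted perimeter P = b + 2y = 24.3 + 2×22.1 = 68.5 ft.
Hydraulic radius R = A/P = 537/68.5 = 7.84 ft.
Manning's equation: Q = (1.486/n) A R^(2/3) S^(1/2) = (1.486/0.037) × 537 × 7.84^(2/3) × 0.00084^(1/2) = 2470 ft³/s.

Q = 2470 ft³/s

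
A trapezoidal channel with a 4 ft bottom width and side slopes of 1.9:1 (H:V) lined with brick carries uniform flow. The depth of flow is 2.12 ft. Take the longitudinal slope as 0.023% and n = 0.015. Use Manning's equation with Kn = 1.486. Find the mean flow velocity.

With bottom width b = 4 ft and side slope z = 1.9: A = (b + zy)y = (4 + 1.9×2.12)×2.12 = 17.02 ft²; P = b + 2y√(1+z²) = 4 + 2×2.12×2.147 = 13.1 ft.
Hydraulic radius R = A/P = 17.02/13.1 = 1.299 ft.
From Manning's equation, V = (1.486/n) R^(2/3) S^(1/2) = (1.486/0.015) × 1.299^(2/3) × 0.00023^(1/2) = 1.79 ft/s.

V = 1.79 ft/s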